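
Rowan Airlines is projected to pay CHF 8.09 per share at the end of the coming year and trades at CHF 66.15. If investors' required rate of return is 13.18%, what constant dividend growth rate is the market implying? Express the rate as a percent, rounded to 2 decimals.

From P₀ = D₁/(r − g), the implied growth is g = r − D₁/P₀.
g = 0.1318 − 8.09/66.15 = 0.1318 − 0.12230 = 0.00950

0.95%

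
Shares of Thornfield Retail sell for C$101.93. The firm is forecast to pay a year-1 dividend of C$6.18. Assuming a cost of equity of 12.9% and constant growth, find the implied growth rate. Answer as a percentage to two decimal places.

From P₀ = D₁/(r − g), the implied growth is g = r − D₁/P₀.
g = 0.129 − 6.18/101.93 = 0.129 − 0.06063 = 0.06837

6.84%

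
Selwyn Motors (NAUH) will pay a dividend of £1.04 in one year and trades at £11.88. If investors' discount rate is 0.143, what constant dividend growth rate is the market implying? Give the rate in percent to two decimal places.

From P₀ = D₁/(r − g), the implied growth is g = r − D₁/P₀.
g = 0.143 − 1.04/11.88 = 0.143 − 0.08754 = 0.05546

5.55%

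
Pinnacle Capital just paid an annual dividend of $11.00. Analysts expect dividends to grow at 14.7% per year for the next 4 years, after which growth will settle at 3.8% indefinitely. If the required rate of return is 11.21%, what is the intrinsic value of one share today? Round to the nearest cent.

Two-stage DDM. Project D₁…D_4 at 0.147, terminal growth 0.038, discount at r = 0.1121.
D_1 = 12.6170
D_2 = 14.4717
D_3 = 16.5990
D_4 = 19.0391
Terminal value at t=4: TV = D_5/(r−g) = 19.7626/(0.1121−0.038) = 266.7015
P₀ = 12.6170/(1+0.1121)^1 + 14.4717/(1+0.1121)^2 + 16.5990/(1+0.1121)^3 + 19.0391/(1+0.1121)^4 + 266.7015/(1+0.1121)^4 = 221.9234

$221.92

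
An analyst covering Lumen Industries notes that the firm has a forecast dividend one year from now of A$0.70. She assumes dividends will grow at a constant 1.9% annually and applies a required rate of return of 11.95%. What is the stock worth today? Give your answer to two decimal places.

A$6.97

Gordon growth model: P₀ = D₁/(r − g), with D₁ = 0.70 given directly.
P₀ = 0.7000 / (0.1195 − 0.019) = 0.7000 / 0.1005 = 6.9652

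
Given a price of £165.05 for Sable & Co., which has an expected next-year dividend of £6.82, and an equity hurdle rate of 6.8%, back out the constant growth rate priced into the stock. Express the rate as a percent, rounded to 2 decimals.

From P₀ = D₁/(r − g), the implied growth is g = r − D₁/P₀.
g = 0.068 − 6.82/165.05 = 0.068 − 0.04132 = 0.02668

2.67%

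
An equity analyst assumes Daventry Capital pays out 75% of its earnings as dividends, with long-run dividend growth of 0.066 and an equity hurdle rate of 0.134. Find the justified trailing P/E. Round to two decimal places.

Justified trailing P/E = b(1+g)/(r−g) = 0.75×(1+0.066)/(0.134−0.066) = 11.7574

11.76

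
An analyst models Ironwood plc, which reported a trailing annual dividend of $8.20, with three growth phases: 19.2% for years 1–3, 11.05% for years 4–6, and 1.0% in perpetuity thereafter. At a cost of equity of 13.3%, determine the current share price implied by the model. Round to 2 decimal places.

$128.61

Three-stage DDM. Project D₁…D_6; terminal Gordon value at t=6 with g = 0.01; discount at r = 0.133.
D_1 = 9.7744
D_2 = 11.6511
D_3 = 13.8881
D_4 = 15.4227
D_5 = 17.1269
D_6 = 19.0195
TV_6 = 19.2097/(0.133−0.01) = 156.1761
P₀ = Σ Dₜ/(1+r)ᵗ + TV_6/(1+r)^6 = 128.6064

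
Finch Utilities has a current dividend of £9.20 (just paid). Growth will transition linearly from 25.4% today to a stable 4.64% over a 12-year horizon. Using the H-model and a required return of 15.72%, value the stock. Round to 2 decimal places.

£190.31

H-model: P₀ = D₀[(1+g_L) + H(g_S−g_L)]/(r−g_L), with H = 12/2 = 6.
P₀ = 9.20 × [(1+0.0464) + 6×(0.254−0.0464)] / (0.1572−0.0464)
   = 9.20 × 2.2920 / 0.1108 = 190.3105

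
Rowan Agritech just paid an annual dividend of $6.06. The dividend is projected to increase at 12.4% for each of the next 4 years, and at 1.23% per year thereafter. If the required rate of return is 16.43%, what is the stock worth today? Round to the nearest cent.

$57.27

Two-stage DDM. Project D₁…D_4 at 0.124, terminal growth 0.0123, discount at r = 0.1643.
D_1 = 6.8114
D_2 = 7.6561
D_3 = 8.6054
D_4 = 9.6725
Terminal value at t=4: TV = D_5/(r−g) = 9.7915/(0.1643−0.0123) = 64.4174
P₀ = 6.8114/(1+0.1643)^1 + 7.6561/(1+0.1643)^2 + 8.6054/(1+0.1643)^3 + 9.6725/(1+0.1643)^4 + 64.4174/(1+0.1643)^4 = 57.2683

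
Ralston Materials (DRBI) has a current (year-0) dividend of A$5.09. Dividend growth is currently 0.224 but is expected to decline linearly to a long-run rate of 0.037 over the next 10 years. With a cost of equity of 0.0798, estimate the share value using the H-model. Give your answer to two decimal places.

H-model: P₀ = D₀[(1+g_L) + H(g_S−g_L)]/(r−g_L), with H = 10/2 = 5.
P₀ = 5.09 × [(1+0.037) + 5×(0.224−0.037)] / (0.0798−0.037)
   = 5.09 × 1.9720 / 0.0428 = 234.5206

A$234.52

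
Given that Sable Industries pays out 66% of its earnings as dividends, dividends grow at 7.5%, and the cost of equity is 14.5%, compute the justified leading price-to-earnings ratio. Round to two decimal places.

Justified leading P/E = b/(r−g) = 0.66/(0.145−0.075) = 9.4286

9.43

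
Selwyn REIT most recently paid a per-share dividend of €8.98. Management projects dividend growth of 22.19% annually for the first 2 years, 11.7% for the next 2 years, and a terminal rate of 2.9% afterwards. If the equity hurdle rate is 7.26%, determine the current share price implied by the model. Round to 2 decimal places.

€344.94

Three-stage DDM. Project D₁…D_4; terminal Gordon value at t=4 with g = 0.029; discount at r = 0.0726.
D_1 = 10.9727
D_2 = 13.4075
D_3 = 14.9762
D_4 = 16.7284
TV_4 = 17.2135/(0.0726−0.029) = 394.8052
P₀ = Σ Dₜ/(1+r)ᵗ + TV_4/(1+r)^4 = 344.9441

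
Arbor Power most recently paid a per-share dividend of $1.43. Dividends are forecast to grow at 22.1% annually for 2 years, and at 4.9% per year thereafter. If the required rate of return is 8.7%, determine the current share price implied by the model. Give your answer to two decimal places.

$53.22

Two-stage DDM. Project D₁…D_2 at 0.221, terminal growth 0.049, discount at r = 0.087.
D_1 = 1.7460
D_2 = 2.1319
Terminal value at t=2: TV = D_3/(r−g) = 2.2364/(0.087−0.049) = 58.8517
P₀ = 1.7460/(1+0.087)^1 + 2.1319/(1+0.087)^2 + 58.8517/(1+0.087)^2 = 53.2187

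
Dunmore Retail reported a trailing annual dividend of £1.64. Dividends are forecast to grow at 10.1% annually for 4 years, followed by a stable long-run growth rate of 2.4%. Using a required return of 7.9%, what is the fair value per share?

£40.00

Two-stage DDM. Project D₁…D_4 at 0.101, terminal growth 0.024, discount at r = 0.079.
D_1 = 1.8056
D_2 = 1.9880
D_3 = 2.1888
D_4 = 2.4099
Terminal value at t=4: TV = D_5/(r−g) = 2.4677/(0.079−0.024) = 44.8673
P₀ = 1.8056/(1+0.079)^1 + 1.9880/(1+0.079)^2 + 2.1888/(1+0.079)^3 + 2.4099/(1+0.079)^4 + 44.8673/(1+0.079)^4 = 40.0025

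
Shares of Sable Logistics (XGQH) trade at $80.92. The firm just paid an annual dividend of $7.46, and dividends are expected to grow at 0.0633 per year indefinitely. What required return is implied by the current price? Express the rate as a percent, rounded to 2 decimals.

Rearranging the constant-growth DDM: r = D₁/P₀ + g.
D₁ = 7.46 × (1 + 0.0633) = 7.9322.
r = 7.9322 / 80.92 + 0.0633 = 0.09803 + 0.0633 = 0.16133

16.13%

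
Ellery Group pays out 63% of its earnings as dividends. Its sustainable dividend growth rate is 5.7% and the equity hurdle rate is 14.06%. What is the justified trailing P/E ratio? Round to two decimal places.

7.97

Justified trailing P/E = b(1+g)/(r−g) = 0.63×(1+0.057)/(0.1406−0.057) = 7.9654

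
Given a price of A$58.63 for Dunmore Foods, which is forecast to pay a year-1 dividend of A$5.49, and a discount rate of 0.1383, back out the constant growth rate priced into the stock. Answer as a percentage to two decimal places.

4.47%

From P₀ = D₁/(r − g), the implied growth is g = r − D₁/P₀.
g = 0.1383 − 5.49/58.63 = 0.1383 − 0.09364 = 0.04466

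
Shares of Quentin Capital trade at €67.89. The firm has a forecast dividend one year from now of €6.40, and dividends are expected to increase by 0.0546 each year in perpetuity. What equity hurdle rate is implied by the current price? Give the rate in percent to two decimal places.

Rearranging the constant-growth DDM: r = D₁/P₀ + g.
r = 6.4000 / 67.89 + 0.0546 = 0.09427 + 0.0546 = 0.14887

14.89%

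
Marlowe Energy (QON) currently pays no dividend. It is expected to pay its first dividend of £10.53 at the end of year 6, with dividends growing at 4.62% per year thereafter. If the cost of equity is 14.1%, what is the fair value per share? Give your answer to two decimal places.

Deferred-dividend DDM. At t=5 the remaining stream is a growing perpetuity with first payment D_6 = 10.53.
V_5 = D_6/(r−g) = 10.53/(0.141−0.0462) = 111.0759
P₀ = V_5/(1+r)^5 = 111.0759/(1+0.141)^5 = 57.4370

£57.44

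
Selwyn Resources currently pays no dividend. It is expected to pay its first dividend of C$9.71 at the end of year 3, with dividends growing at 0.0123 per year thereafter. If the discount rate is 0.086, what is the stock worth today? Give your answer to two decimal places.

Deferred-dividend DDM. At t=2 the remaining stream is a growing perpetuity with first payment D_3 = 9.71.
V_2 = D_3/(r−g) = 9.71/(0.086−0.0123) = 131.7503
P₀ = V_2/(1+r)^2 = 131.7503/(1+0.086)^2 = 111.7100

C$111.71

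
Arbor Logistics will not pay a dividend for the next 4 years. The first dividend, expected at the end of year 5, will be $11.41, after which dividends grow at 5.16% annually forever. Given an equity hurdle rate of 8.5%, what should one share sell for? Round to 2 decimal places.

Deferred-dividend DDM. At t=4 the remaining stream is a growing perpetuity with first payment D_5 = 11.41.
V_4 = D_5/(r−g) = 11.41/(0.085−0.0516) = 341.6168
P₀ = V_4/(1+r)^4 = 341.6168/(1+0.085)^4 = 246.5019

$246.50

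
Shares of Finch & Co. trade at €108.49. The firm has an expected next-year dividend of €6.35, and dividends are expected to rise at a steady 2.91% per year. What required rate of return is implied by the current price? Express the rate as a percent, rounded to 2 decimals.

8.76%

Rearranging the constant-growth DDM: r = D₁/P₀ + g.
r = 6.3500 / 108.49 + 0.0291 = 0.05853 + 0.0291 = 0.08763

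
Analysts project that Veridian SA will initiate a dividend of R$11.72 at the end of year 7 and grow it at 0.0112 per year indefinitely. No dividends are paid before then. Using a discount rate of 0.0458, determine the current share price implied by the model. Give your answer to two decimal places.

Deferred-dividend DDM. At t=6 the remaining stream is a growing perpetuity with first payment D_7 = 11.72.
V_6 = D_7/(r−g) = 11.72/(0.0458−0.0112) = 338.7283
P₀ = V_6/(1+r)^6 = 338.7283/(1+0.0458)^6 = 258.9165

R$258.92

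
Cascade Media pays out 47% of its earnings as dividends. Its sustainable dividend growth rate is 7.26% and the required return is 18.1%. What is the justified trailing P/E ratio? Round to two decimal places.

Justified trailing P/E = b(1+g)/(r−g) = 0.47×(1+0.0726)/(0.181−0.0726) = 4.6506

4.65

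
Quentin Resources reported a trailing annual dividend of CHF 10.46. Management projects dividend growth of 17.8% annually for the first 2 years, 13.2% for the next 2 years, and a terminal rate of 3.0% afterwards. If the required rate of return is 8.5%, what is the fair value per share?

CHF 301.32

Three-stage DDM. Project D₁…D_4; terminal Gordon value at t=4 with g = 0.03; discount at r = 0.085.
D_1 = 12.3219
D_2 = 14.5152
D_3 = 16.4312
D_4 = 18.6001
TV_4 = 19.1581/(0.085−0.03) = 348.3290
P₀ = Σ Dₜ/(1+r)ᵗ + TV_4/(1+r)^4 = 301.3173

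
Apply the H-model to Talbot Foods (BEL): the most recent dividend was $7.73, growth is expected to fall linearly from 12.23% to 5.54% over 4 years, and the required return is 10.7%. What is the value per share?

$178.15

H-model: P₀ = D₀[(1+g_L) + H(g_S−g_L)]/(r−g_L), with H = 4/2 = 2.
P₀ = 7.73 × [(1+0.0554) + 2×(0.1223−0.0554)] / (0.107−0.0554)
   = 7.73 × 1.1892 / 0.0516 = 178.1495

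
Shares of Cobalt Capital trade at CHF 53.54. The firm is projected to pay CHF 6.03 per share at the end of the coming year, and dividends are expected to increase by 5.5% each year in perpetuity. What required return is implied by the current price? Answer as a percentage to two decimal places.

Rearranging the constant-growth DDM: r = D₁/P₀ + g.
r = 6.0300 / 53.54 + 0.055 = 0.11263 + 0.055 = 0.16763

16.76%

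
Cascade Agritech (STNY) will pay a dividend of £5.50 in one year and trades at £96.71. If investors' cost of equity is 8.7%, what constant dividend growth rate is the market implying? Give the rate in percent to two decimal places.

3.01%

From P₀ = D₁/(r − g), the implied growth is g = r − D₁/P₀.
g = 0.087 − 5.50/96.71 = 0.087 − 0.05687 = 0.03013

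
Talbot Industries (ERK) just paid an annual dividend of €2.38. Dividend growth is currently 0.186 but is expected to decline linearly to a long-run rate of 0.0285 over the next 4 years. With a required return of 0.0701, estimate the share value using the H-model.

€76.86

H-model: P₀ = D₀[(1+g_L) + H(g_S−g_L)]/(r−g_L), with H = 4/2 = 2.
P₀ = 2.38 × [(1+0.0285) + 2×(0.186−0.0285)] / (0.0701−0.0285)
   = 2.38 × 1.3435 / 0.0416 = 76.8637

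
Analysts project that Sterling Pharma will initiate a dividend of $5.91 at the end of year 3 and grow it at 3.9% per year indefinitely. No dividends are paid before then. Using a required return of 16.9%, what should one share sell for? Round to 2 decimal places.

$33.27

Deferred-dividend DDM. At t=2 the remaining stream is a growing perpetuity with first payment D_3 = 5.91.
V_2 = D_3/(r−g) = 5.91/(0.169−0.039) = 45.4615
P₀ = V_2/(1+r)^2 = 45.4615/(1+0.169)^2 = 33.2671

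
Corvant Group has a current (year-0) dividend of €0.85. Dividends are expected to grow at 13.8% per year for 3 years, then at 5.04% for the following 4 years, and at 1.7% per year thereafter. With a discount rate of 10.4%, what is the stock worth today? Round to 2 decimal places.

Three-stage DDM. Project D₁…D_7; terminal Gordon value at t=7 with g = 0.017; discount at r = 0.104.
D_1 = 0.9673
D_2 = 1.1008
D_3 = 1.2527
D_4 = 1.3158
D_5 = 1.3821
D_6 = 1.4518
D_7 = 1.5250
TV_7 = 1.5509/(0.104−0.017) = 17.8265
P₀ = Σ Dₜ/(1+r)ᵗ + TV_7/(1+r)^7 = 14.9220

€14.92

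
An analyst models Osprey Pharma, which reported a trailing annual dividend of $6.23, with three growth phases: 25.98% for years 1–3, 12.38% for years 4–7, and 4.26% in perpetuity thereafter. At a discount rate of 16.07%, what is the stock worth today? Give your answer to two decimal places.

$113.28

Three-stage DDM. Project D₁…D_7; terminal Gordon value at t=7 with g = 0.0426; discount at r = 0.1607.
D_1 = 7.8486
D_2 = 9.8876
D_3 = 12.4564
D_4 = 13.9985
D_5 = 15.7315
D_6 = 17.6791
D_7 = 19.8678
TV_7 = 20.7141/(0.1607−0.0426) = 175.3948
P₀ = Σ Dₜ/(1+r)ᵗ + TV_7/(1+r)^7 = 113.2756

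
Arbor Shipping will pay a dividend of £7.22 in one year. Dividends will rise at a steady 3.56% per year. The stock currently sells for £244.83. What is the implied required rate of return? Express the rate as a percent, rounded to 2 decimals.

Rearranging the constant-growth DDM: r = D₁/P₀ + g.
r = 7.2200 / 244.83 + 0.0356 = 0.02949 + 0.0356 = 0.06509

6.51%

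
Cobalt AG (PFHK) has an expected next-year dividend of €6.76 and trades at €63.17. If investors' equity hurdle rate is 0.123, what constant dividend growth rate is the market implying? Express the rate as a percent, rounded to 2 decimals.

From P₀ = D₁/(r − g), the implied growth is g = r − D₁/P₀.
g = 0.123 − 6.76/63.17 = 0.123 − 0.10701 = 0.01599

1.60%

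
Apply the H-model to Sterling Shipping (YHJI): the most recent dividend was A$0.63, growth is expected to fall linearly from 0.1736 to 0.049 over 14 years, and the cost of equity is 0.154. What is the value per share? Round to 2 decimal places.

H-model: P₀ = D₀[(1+g_L) + H(g_S−g_L)]/(r−g_L), with H = 14/2 = 7.
P₀ = 0.63 × [(1+0.049) + 7×(0.1736−0.049)] / (0.154−0.049)
   = 0.63 × 1.9212 / 0.105 = 11.5272

A$11.53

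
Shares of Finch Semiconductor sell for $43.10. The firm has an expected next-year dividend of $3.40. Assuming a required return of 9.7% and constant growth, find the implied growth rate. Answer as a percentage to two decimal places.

From P₀ = D₁/(r − g), the implied growth is g = r − D₁/P₀.
g = 0.097 − 3.40/43.10 = 0.097 − 0.07889 = 0.01811

1.81%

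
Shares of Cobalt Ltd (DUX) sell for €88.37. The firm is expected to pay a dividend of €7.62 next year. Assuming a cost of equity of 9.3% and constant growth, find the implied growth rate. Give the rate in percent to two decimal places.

From P₀ = D₁/(r − g), the implied growth is g = r − D₁/P₀.
g = 0.093 − 7.62/88.37 = 0.093 − 0.08623 = 0.00677

0.68%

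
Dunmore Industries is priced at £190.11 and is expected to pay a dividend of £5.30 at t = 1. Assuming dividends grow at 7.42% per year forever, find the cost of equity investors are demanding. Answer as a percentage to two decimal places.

10.21%

Rearranging the constant-growth DDM: r = D₁/P₀ + g.
r = 5.3000 / 190.11 + 0.0742 = 0.02788 + 0.0742 = 0.10208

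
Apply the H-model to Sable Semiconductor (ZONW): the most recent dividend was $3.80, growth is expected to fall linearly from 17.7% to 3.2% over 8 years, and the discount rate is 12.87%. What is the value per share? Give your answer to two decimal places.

H-model: P₀ = D₀[(1+g_L) + H(g_S−g_L)]/(r−g_L), with H = 8/2 = 4.
P₀ = 3.80 × [(1+0.032) + 4×(0.177−0.032)] / (0.1287−0.032)
   = 3.80 × 1.6120 / 0.0967 = 63.3464

$63.35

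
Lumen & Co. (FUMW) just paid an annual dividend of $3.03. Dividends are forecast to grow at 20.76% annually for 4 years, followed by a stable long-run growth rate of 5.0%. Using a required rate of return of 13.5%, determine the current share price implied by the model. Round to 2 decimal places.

$62.15

Two-stage DDM. Project D₁…D_4 at 0.2076, terminal growth 0.05, discount at r = 0.135.
D_1 = 3.6590
D_2 = 4.4186
D_3 = 5.3360
D_4 = 6.4437
Terminal value at t=4: TV = D_5/(r−g) = 6.7659/(0.135−0.05) = 79.5986
P₀ = 3.6590/(1+0.135)^1 + 4.4186/(1+0.135)^2 + 5.3360/(1+0.135)^3 + 6.4437/(1+0.135)^4 + 79.5986/(1+0.135)^4 = 62.1508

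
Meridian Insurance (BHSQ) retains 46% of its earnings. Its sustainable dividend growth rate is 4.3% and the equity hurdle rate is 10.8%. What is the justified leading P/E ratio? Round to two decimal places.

Payout ratio b = 1 − 0.46 = 0.54.
Justified leading P/E = b/(r−g) = 0.54/(0.108−0.043) = 8.3077

8.31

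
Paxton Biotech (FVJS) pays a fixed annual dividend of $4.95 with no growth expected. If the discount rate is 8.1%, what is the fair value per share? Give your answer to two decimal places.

Zero-growth DDM (perpetuity): P₀ = D/r = 4.95 / 0.081 = 61.1111

$61.11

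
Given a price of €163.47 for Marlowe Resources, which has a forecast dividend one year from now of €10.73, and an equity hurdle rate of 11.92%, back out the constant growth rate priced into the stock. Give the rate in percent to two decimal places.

5.36%

From P₀ = D₁/(r − g), the implied growth is g = r − D₁/P₀.
g = 0.1192 − 10.73/163.47 = 0.1192 − 0.06564 = 0.05356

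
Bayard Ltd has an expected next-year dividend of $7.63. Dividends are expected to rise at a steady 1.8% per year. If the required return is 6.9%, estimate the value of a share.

$149.61

Gordon growth model: P₀ = D₁/(r − g), with D₁ = 7.63 given directly.
P₀ = 7.6300 / (0.069 − 0.018) = 7.6300 / 0.051 = 149.6078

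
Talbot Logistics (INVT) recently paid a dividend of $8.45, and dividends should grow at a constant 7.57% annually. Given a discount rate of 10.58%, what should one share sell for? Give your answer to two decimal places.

Gordon growth model: P₀ = D₁/(r − g). D₁ = 8.45 × (1 + 0.0757) = 9.0897.
P₀ = 9.0897 / (0.1058 − 0.0757) = 9.0897 / 0.0301 = 301.9822

$301.98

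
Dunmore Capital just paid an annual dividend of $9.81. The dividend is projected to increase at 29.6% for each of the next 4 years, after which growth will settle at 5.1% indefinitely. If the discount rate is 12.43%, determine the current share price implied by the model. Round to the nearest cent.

$305.04

Two-stage DDM. Project D₁…D_4 at 0.296, terminal growth 0.051, discount at r = 0.1243.
D_1 = 12.7138
D_2 = 16.4770
D_3 = 21.3542
D_4 = 27.6751
Terminal value at t=4: TV = D_5/(r−g) = 29.0865/(0.1243−0.051) = 396.8147
P₀ = 12.7138/(1+0.1243)^1 + 16.4770/(1+0.1243)^2 + 21.3542/(1+0.1243)^3 + 27.6751/(1+0.1243)^4 + 396.8147/(1+0.1243)^4 = 305.0365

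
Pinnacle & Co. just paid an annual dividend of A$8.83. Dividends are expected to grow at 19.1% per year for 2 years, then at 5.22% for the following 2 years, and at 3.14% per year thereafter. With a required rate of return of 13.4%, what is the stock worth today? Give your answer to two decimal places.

Three-stage DDM. Project D₁…D_4; terminal Gordon value at t=4 with g = 0.0314; discount at r = 0.134.
D_1 = 10.5165
D_2 = 12.5252
D_3 = 13.1790
D_4 = 13.8669
TV_4 = 14.3024/(0.134−0.0314) = 139.3993
P₀ = Σ Dₜ/(1+r)ᵗ + TV_4/(1+r)^4 = 120.7330

A$120.73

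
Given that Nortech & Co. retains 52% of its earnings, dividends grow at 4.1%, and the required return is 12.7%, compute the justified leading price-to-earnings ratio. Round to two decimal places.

5.58

Payout ratio b = 1 − 0.52 = 0.48.
Justified leading P/E = b/(r−g) = 0.48/(0.127−0.041) = 5.5814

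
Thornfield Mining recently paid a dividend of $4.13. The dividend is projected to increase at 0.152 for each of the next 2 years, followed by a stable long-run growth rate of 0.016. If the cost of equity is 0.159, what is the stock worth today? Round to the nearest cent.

Two-stage DDM. Project D₁…D_2 at 0.152, terminal growth 0.016, discount at r = 0.159.
D_1 = 4.7578
D_2 = 5.4809
Terminal value at t=2: TV = D_3/(r−g) = 5.5686/(0.159−0.016) = 38.9415
P₀ = 4.7578/(1+0.159)^1 + 5.4809/(1+0.159)^2 + 38.9415/(1+0.159)^2 = 37.1752

$37.18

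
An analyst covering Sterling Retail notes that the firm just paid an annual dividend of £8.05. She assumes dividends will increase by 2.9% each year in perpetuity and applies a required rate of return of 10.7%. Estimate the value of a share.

Gordon growth model: P₀ = D₁/(r − g). D₁ = 8.05 × (1 + 0.029) = 8.2835.
P₀ = 8.2835 / (0.107 − 0.029) = 8.2835 / 0.078 = 106.1981

£106.20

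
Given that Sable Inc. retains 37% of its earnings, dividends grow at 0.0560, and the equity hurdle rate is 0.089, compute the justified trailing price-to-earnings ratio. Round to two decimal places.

Payout ratio b = 1 − 0.37 = 0.63.
Justified trailing P/E = b(1+g)/(r−g) = 0.63×(1+0.056)/(0.089−0.056) = 20.1600

20.16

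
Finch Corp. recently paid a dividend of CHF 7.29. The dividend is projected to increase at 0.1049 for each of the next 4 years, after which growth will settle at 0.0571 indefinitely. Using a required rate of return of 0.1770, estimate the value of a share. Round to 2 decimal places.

CHF 74.87

Two-stage DDM. Project D₁…D_4 at 0.1049, terminal growth 0.0571, discount at r = 0.177.
D_1 = 8.0547
D_2 = 8.8997
D_3 = 9.8332
D_4 = 10.8647
Terminal value at t=4: TV = D_5/(r−g) = 11.4851/(0.177−0.0571) = 95.7891
P₀ = 8.0547/(1+0.177)^1 + 8.8997/(1+0.177)^2 + 9.8332/(1+0.177)^3 + 10.8647/(1+0.177)^4 + 95.7891/(1+0.177)^4 = 74.8722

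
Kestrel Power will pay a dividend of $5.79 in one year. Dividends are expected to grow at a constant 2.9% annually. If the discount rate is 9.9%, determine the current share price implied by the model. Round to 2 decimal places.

Gordon growth model: P₀ = D₁/(r − g), with D₁ = 5.79 given directly.
P₀ = 5.7900 / (0.099 − 0.029) = 5.7900 / 0.07 = 82.7143

$82.71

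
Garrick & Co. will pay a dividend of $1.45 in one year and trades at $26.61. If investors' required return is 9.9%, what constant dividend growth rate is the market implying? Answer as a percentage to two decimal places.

4.45%

From P₀ = D₁/(r − g), the implied growth is g = r − D₁/P₀.
g = 0.099 − 1.45/26.61 = 0.099 − 0.05449 = 0.04451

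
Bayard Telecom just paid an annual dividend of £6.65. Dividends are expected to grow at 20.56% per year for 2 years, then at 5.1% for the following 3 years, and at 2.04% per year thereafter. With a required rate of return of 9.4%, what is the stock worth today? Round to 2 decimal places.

£137.05

Three-stage DDM. Project D₁…D_5; terminal Gordon value at t=5 with g = 0.0204; discount at r = 0.094.
D_1 = 8.0172
D_2 = 9.6656
D_3 = 10.1585
D_4 = 10.6766
D_5 = 11.2211
TV_5 = 11.4500/(0.094−0.0204) = 155.5711
P₀ = Σ Dₜ/(1+r)ᵗ + TV_5/(1+r)^5 = 137.0526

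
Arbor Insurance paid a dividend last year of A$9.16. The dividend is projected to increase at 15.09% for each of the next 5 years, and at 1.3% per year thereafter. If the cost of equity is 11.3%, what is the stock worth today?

Two-stage DDM. Project D₁…D_5 at 0.1509, terminal growth 0.013, discount at r = 0.113.
D_1 = 10.5422
D_2 = 12.1331
D_3 = 13.9639
D_4 = 16.0711
D_5 = 18.4962
Terminal value at t=5: TV = D_6/(r−g) = 18.7367/(0.113−0.013) = 187.3669
P₀ = 10.5422/(1+0.113)^1 + 12.1331/(1+0.113)^2 + 13.9639/(1+0.113)^3 + 16.0711/(1+0.113)^4 + 18.4962/(1+0.113)^5 + 187.3669/(1+0.113)^5 = 160.3993

A$160.40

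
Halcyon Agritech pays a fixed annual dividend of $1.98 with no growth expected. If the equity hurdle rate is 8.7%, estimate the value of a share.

Zero-growth DDM (perpetuity): P₀ = D/r = 1.98 / 0.087 = 22.7586

$22.76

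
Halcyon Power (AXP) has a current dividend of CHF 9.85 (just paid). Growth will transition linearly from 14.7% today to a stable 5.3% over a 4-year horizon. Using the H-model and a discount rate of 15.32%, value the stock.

H-model: P₀ = D₀[(1+g_L) + H(g_S−g_L)]/(r−g_L), with H = 4/2 = 2.
P₀ = 9.85 × [(1+0.053) + 2×(0.147−0.053)] / (0.1532−0.053)
   = 9.85 × 1.2410 / 0.1002 = 121.9945

CHF 121.99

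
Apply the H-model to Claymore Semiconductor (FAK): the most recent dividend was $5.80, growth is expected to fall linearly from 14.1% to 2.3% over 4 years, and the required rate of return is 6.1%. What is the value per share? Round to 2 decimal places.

$192.16

H-model: P₀ = D₀[(1+g_L) + H(g_S−g_L)]/(r−g_L), with H = 4/2 = 2.
P₀ = 5.80 × [(1+0.023) + 2×(0.141−0.023)] / (0.061−0.023)
   = 5.80 × 1.2590 / 0.038 = 192.1632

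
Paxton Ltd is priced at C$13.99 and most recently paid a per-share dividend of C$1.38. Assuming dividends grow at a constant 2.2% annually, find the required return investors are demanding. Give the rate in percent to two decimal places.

Rearranging the constant-growth DDM: r = D₁/P₀ + g.
D₁ = 1.38 × (1 + 0.022) = 1.4104.
r = 1.4104 / 13.99 + 0.022 = 0.10081 + 0.022 = 0.12281

12.28%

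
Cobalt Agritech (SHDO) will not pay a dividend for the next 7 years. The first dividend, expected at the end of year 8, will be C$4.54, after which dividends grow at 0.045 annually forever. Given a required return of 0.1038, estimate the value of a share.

C$38.68

Deferred-dividend DDM. At t=7 the remaining stream is a growing perpetuity with first payment D_8 = 4.54.
V_7 = D_8/(r−g) = 4.54/(0.1038−0.045) = 77.2109
P₀ = V_7/(1+r)^7 = 77.2109/(1+0.1038)^7 = 38.6764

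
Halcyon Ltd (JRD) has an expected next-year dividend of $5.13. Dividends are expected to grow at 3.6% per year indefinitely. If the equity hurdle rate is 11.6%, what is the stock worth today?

$64.13

Gordon growth model: P₀ = D₁/(r − g), with D₁ = 5.13 given directly.
P₀ = 5.1300 / (0.116 − 0.036) = 5.1300 / 0.08 = 64.1250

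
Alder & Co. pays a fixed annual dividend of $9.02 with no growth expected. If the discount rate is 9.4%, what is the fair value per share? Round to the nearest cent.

$95.96

Zero-growth DDM (perpetuity): P₀ = D/r = 9.02 / 0.094 = 95.9574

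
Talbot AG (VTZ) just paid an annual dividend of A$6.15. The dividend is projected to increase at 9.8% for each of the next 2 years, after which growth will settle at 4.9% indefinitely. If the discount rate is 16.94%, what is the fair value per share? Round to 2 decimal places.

Two-stage DDM. Project D₁…D_2 at 0.098, terminal growth 0.049, discount at r = 0.1694.
D_1 = 6.7527
D_2 = 7.4145
Terminal value at t=2: TV = D_3/(r−g) = 7.7778/(0.1694−0.049) = 64.5994
P₀ = 6.7527/(1+0.1694)^1 + 7.4145/(1+0.1694)^2 + 64.5994/(1+0.1694)^2 = 58.4356

A$58.44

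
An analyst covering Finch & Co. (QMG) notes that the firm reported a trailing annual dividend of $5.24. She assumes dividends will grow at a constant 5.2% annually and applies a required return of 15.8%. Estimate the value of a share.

Gordon growth model: P₀ = D₁/(r − g). D₁ = 5.24 × (1 + 0.052) = 5.5125.
P₀ = 5.5125 / (0.158 − 0.052) = 5.5125 / 0.106 = 52.0045

$52.00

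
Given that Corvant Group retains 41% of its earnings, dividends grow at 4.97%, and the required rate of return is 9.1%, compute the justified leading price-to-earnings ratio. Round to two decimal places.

Payout ratio b = 1 − 0.41 = 0.59.
Justified leading P/E = b/(r−g) = 0.59/(0.091−0.0497) = 14.2857

14.29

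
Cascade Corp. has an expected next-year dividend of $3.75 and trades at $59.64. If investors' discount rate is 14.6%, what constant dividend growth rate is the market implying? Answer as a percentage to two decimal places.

8.31%

From P₀ = D₁/(r − g), the implied growth is g = r − D₁/P₀.
g = 0.146 − 3.75/59.64 = 0.146 − 0.06288 = 0.08312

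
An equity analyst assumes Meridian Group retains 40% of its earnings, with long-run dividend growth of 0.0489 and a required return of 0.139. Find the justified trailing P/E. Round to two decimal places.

Payout ratio b = 1 − 0.40 = 0.60.
Justified trailing P/E = b(1+g)/(r−g) = 0.60×(1+0.0489)/(0.139−0.0489) = 6.9849

6.98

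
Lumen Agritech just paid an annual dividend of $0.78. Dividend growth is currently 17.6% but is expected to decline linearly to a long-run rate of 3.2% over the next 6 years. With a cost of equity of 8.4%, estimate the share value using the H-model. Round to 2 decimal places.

$21.96

H-model: P₀ = D₀[(1+g_L) + H(g_S−g_L)]/(r−g_L), with H = 6/2 = 3.
P₀ = 0.78 × [(1+0.032) + 3×(0.176−0.032)] / (0.084−0.032)
   = 0.78 × 1.4640 / 0.052 = 21.9600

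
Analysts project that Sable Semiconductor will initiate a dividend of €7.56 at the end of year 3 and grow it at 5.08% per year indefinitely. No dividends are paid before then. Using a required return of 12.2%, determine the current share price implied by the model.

€84.34

Deferred-dividend DDM. At t=2 the remaining stream is a growing perpetuity with first payment D_3 = 7.56.
V_2 = D_3/(r−g) = 7.56/(0.122−0.0508) = 106.1798
P₀ = V_2/(1+r)^2 = 106.1798/(1+0.122)^2 = 84.3444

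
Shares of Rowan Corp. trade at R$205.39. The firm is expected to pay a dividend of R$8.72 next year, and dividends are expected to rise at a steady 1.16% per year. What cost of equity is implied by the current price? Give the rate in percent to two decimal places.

Rearranging the constant-growth DDM: r = D₁/P₀ + g.
r = 8.7200 / 205.39 + 0.0116 = 0.04246 + 0.0116 = 0.05406

5.41%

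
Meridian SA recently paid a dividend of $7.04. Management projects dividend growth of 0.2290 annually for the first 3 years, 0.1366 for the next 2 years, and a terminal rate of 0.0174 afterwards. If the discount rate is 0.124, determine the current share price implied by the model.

$133.85

Three-stage DDM. Project D₁…D_5; terminal Gordon value at t=5 with g = 0.0174; discount at r = 0.124.
D_1 = 8.6522
D_2 = 10.6335
D_3 = 13.0686
D_4 = 14.8537
D_5 = 16.8828
TV_5 = 17.1765/(0.124−0.0174) = 161.1306
P₀ = Σ Dₜ/(1+r)ᵗ + TV_5/(1+r)^5 = 133.8486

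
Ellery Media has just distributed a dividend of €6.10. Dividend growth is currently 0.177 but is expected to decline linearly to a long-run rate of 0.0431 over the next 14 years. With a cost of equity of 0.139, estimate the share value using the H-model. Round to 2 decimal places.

€125.97

H-model: P₀ = D₀[(1+g_L) + H(g_S−g_L)]/(r−g_L), with H = 14/2 = 7.
P₀ = 6.10 × [(1+0.0431) + 7×(0.177−0.0431)] / (0.139−0.0431)
   = 6.10 × 1.9804 / 0.0959 = 125.9691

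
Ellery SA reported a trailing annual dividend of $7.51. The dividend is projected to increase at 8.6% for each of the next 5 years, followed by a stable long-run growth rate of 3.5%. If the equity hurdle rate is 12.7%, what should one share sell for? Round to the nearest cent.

$103.84

Two-stage DDM. Project D₁…D_5 at 0.086, terminal growth 0.035, discount at r = 0.127.
D_1 = 8.1559
D_2 = 8.8573
D_3 = 9.6190
D_4 = 10.4462
D_5 = 11.3446
Terminal value at t=5: TV = D_6/(r−g) = 11.7417/(0.127−0.035) = 127.6267
P₀ = 8.1559/(1+0.127)^1 + 8.8573/(1+0.127)^2 + 9.6190/(1+0.127)^3 + 10.4462/(1+0.127)^4 + 11.3446/(1+0.127)^5 + 127.6267/(1+0.127)^5 = 103.8428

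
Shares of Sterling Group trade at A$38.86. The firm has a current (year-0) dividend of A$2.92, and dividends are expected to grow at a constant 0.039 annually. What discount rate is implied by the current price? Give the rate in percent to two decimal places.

11.71%

Rearranging the constant-growth DDM: r = D₁/P₀ + g.
D₁ = 2.92 × (1 + 0.039) = 3.0339.
r = 3.0339 / 38.86 + 0.039 = 0.07807 + 0.039 = 0.11707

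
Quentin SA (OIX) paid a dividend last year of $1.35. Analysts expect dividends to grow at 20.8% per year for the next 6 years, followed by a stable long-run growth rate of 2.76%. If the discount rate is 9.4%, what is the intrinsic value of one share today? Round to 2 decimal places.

Two-stage DDM. Project D₁…D_6 at 0.208, terminal growth 0.0276, discount at r = 0.094.
D_1 = 1.6308
D_2 = 1.9700
D_3 = 2.3798
D_4 = 2.8748
D_5 = 3.4727
D_6 = 4.1950
Terminal value at t=6: TV = D_7/(r−g) = 4.3108/(0.094−0.0276) = 64.9219
P₀ = 1.6308/(1+0.094)^1 + 1.9700/(1+0.094)^2 + 2.3798/(1+0.094)^3 + 2.8748/(1+0.094)^4 + 3.4727/(1+0.094)^5 + 4.1950/(1+0.094)^6 + 64.9219/(1+0.094)^6 = 49.4935

$49.49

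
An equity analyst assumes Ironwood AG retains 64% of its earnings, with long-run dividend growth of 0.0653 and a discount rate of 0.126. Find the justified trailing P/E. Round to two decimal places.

6.32

Payout ratio b = 1 − 0.64 = 0.36.
Justified trailing P/E = b(1+g)/(r−g) = 0.36×(1+0.0653)/(0.126−0.0653) = 6.3181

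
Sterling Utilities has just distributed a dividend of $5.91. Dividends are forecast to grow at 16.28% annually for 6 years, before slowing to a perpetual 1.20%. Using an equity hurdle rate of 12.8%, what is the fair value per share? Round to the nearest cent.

Two-stage DDM. Project D₁…D_6 at 0.1628, terminal growth 0.012, discount at r = 0.128.
D_1 = 6.8721
D_2 = 7.9909
D_3 = 9.2919
D_4 = 10.8046
D_5 = 12.5636
D_6 = 14.6089
Terminal value at t=6: TV = D_7/(r−g) = 14.7842/(0.128−0.012) = 127.4501
P₀ = 6.8721/(1+0.128)^1 + 7.9909/(1+0.128)^2 + 9.2919/(1+0.128)^3 + 10.8046/(1+0.128)^4 + 12.5636/(1+0.128)^5 + 14.6089/(1+0.128)^6 + 127.4501/(1+0.128)^6 = 101.3628

$101.36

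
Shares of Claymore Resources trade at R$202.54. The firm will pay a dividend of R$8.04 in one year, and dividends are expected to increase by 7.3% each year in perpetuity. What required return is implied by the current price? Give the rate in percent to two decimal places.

Rearranging the constant-growth DDM: r = D₁/P₀ + g.
r = 8.0400 / 202.54 + 0.073 = 0.03970 + 0.073 = 0.11270

11.27%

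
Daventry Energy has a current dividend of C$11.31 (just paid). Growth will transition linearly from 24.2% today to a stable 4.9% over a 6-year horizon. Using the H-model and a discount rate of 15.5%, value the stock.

C$173.70

H-model: P₀ = D₀[(1+g_L) + H(g_S−g_L)]/(r−g_L), with H = 6/2 = 3.
P₀ = 11.31 × [(1+0.049) + 3×(0.242−0.049)] / (0.155−0.049)
   = 11.31 × 1.6280 / 0.106 = 173.7045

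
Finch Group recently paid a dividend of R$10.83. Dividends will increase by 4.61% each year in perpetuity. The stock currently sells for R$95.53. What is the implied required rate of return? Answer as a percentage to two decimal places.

Rearranging the constant-growth DDM: r = D₁/P₀ + g.
D₁ = 10.83 × (1 + 0.0461) = 11.3293.
r = 11.3293 / 95.53 + 0.0461 = 0.11859 + 0.0461 = 0.16469

16.47%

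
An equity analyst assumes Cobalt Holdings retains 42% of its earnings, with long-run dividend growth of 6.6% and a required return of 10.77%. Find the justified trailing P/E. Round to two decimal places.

Payout ratio b = 1 − 0.42 = 0.58.
Justified trailing P/E = b(1+g)/(r−g) = 0.58×(1+0.066)/(0.1077−0.066) = 14.8269

14.83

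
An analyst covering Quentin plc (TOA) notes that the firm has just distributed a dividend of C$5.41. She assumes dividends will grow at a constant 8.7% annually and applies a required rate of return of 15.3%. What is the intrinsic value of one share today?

Gordon growth model: P₀ = D₁/(r − g). D₁ = 5.41 × (1 + 0.087) = 5.8807.
P₀ = 5.8807 / (0.153 − 0.087) = 5.8807 / 0.066 = 89.1011

C$89.10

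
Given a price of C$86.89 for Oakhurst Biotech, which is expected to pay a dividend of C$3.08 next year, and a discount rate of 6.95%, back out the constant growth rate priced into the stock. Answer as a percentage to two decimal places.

From P₀ = D₁/(r − g), the implied growth is g = r − D₁/P₀.
g = 0.0695 − 3.08/86.89 = 0.0695 − 0.03545 = 0.03405

3.41%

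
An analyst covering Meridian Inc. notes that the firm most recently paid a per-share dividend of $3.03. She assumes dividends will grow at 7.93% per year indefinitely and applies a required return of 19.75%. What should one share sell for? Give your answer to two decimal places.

$27.67

Gordon growth model: P₀ = D₁/(r − g). D₁ = 3.03 × (1 + 0.0793) = 3.2703.
P₀ = 3.2703 / (0.1975 − 0.0793) = 3.2703 / 0.1182 = 27.6673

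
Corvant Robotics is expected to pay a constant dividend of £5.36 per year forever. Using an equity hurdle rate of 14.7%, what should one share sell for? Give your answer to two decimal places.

Zero-growth DDM (perpetuity): P₀ = D/r = 5.36 / 0.147 = 36.4626

£36.46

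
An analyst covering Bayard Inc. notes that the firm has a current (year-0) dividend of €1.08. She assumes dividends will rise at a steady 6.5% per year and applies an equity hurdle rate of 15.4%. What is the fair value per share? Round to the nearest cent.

Gordon growth model: P₀ = D₁/(r − g). D₁ = 1.08 × (1 + 0.065) = 1.1502.
P₀ = 1.1502 / (0.154 − 0.065) = 1.1502 / 0.089 = 12.9236

€12.92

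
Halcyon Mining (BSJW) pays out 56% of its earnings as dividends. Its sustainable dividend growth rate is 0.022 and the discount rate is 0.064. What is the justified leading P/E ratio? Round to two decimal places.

13.33

Justified leading P/E = b/(r−g) = 0.56/(0.064−0.022) = 13.3333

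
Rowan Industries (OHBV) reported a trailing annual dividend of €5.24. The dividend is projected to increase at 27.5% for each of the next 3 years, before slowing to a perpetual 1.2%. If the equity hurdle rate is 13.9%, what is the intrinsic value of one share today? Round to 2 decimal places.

€78.35

Two-stage DDM. Project D₁…D_3 at 0.275, terminal growth 0.012, discount at r = 0.139.
D_1 = 6.6810
D_2 = 8.5183
D_3 = 10.8608
Terminal value at t=3: TV = D_4/(r−g) = 10.9911/(0.139−0.012) = 86.5443
P₀ = 6.6810/(1+0.139)^1 + 8.5183/(1+0.139)^2 + 10.8608/(1+0.139)^3 + 86.5443/(1+0.139)^3 = 78.3507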